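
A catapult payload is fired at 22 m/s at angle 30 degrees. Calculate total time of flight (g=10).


Given: v0 = 22 m/s, theta = 30 deg, g = 10 m/s^2
sin(30) = 1/2
Using T = 2*v0*sin(theta) / g
T = 2*22*1/2 / 10
T = 22 / 10
T = 11/5 s

11/5 s


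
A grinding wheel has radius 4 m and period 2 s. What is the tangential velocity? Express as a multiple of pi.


Given: radius r = 4 m, period T = 2 s
Using v = 2*pi*r / T
v = 2*pi*4 / 2
v = 8*pi / 2
v = 4*pi m/s

4*pi m/s


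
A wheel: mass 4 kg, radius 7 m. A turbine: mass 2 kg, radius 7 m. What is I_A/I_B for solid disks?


Given: M1=4 kg, R1=7 m, M2=2 kg, R2=7 m
For a disk: I = (1/2)*M*R^2, so I_A/I_B = (M1*R1^2)/(M2*R2^2)
M1*R1^2 = 4*49 = 196
M2*R2^2 = 2*49 = 98
I_A/I_B = 196/98 = 2

2


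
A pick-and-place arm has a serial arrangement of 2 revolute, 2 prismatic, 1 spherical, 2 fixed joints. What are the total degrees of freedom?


Given: serial robot with 2 revolute, 2 prismatic, 1 spherical, 2 fixed joints
DOF contribution per joint type: revolute=1, prismatic=1, spherical=3, fixed=0
DOF = 2*1 + 2*1 + 1*3 + 2*0
DOF = 7

7


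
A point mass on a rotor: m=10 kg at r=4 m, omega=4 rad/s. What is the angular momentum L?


Given: m = 10 kg, r = 4 m, omega = 4 rad/s
For a point mass: I = m*r^2
I = 10*4^2 = 10*16 = 160
L = I*omega = 160*4
L = 640 kg*m^2/s

640 kg*m^2/s


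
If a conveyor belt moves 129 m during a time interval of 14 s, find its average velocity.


Given: distance d = 129 m, time t = 14 s
Using v = d / t
v = 129 / 14
v = 129/14 m/s

129/14 m/s


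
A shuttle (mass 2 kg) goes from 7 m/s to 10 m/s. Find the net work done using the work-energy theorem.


Given: m = 2 kg, v0 = 7 m/s, v = 10 m/s
Using W = (1/2)*m*(v^2 - v0^2)
v^2 = 10^2 = 100
v0^2 = 7^2 = 49
v^2 - v0^2 = 100 - 49 = 51
W = (1/2)*2*51 = 51 J

51 J


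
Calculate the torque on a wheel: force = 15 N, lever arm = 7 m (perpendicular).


Given: F = 15 N, r = 7 m, angle = 90 deg (perpendicular)
Using tau = F * r * sin(90)
sin(90) = 1
tau = 15 * 7 * 1
tau = 105 Nm

105 Nm


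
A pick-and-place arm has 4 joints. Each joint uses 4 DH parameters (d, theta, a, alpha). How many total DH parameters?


Given: 4 joints, 4 DH parameters per joint (d, theta, a, alpha)
Total DH parameters = number_of_joints * 4
Total = 4 * 4
Total = 16

16


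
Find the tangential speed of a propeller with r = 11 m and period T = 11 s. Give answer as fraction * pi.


Given: radius r = 11 m, period T = 11 s
Using v = 2*pi*r / T
v = 2*pi*11 / 11
v = 22*pi / 11
v = 2*pi m/s

2*pi m/s


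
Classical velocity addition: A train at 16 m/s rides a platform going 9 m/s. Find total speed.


Given: object velocity = 16 m/s, platform velocity = 9 m/s (same direction)
Using classical velocity addition: v_total = v_object + v_platform
v_total = 16 + 9
v_total = 25 m/s

25 m/s


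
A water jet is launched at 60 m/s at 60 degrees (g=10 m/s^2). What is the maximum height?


Given: v0 = 60 m/s, theta = 60 deg, g = 10 m/s^2
sin^2(60) = 3/4
Using H = v0^2 * sin^2(theta) / (2*g)
H = 60^2 * 3/4 / (2*10)
H = 3600 * 3/4 / 20
H = 2700 / 20
H = 135 m

135 m


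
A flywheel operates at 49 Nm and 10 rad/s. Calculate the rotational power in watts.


Given: tau = 49 Nm, omega = 10 rad/s
Using P = tau * omega
P = 49 * 10
P = 490 W

490 W


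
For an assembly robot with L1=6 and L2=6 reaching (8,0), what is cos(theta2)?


Given: L1 = 6, L2 = 6, target (x, y) = (8, 0)
Using cos(theta2) = (x^2 + y^2 - L1^2 - L2^2) / (2*L1*L2)
x^2 + y^2 = 8^2 + 0 = 64
L1^2 + L2^2 = 36 + 36 = 72
Numerator = 64 - 72 = -8
Denominator = 2*6*6 = 72
cos(theta2) = -8/72 = -1/9

-1/9


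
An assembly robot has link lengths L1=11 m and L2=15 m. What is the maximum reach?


Given: L1 = 11 m, L2 = 15 m
For a 2-link planar arm, max reach = L1 + L2 (fully extended)
Max reach = 11 + 15
Max reach = 26 m

26 m


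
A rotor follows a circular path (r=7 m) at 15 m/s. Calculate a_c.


Given: v = 15 m/s, r = 7 m
Using a_c = v^2 / r
a_c = 15^2 / 7
a_c = 225 / 7
a_c = 225/7 m/s^2

225/7 m/s^2


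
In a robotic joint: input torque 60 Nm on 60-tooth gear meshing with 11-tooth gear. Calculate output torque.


Given: N1 = 60, N2 = 11, T1 = 60 Nm
Using T2/T1 = N2/N1
T2 = T1 * N2 / N1
T2 = 60 * 11 / 60
T2 = 660 / 60
T2 = 11 Nm

11 Nm


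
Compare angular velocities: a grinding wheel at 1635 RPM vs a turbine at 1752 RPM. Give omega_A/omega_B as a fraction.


Given: RPM_A = 1635, RPM_B = 1752
omega = 2*pi*RPM/60, so omega_A/omega_B = RPM_A / RPM_B
omega_A/omega_B = 1635 / 1752
omega_A/omega_B = 545/584

545/584


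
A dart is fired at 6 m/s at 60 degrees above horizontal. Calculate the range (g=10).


Given: v0 = 6 m/s, theta = 60 deg, g = 10 m/s^2
sin(2*60) = sin(120) = sqrt(3)/2
Using R = v0^2 * sin(2*theta) / g
R = 6^2 * (sqrt(3)/2) / 10
R = 36 * sqrt(3) / 20
R = 9/5*sqrt(3) m

9/5*sqrt(3) m


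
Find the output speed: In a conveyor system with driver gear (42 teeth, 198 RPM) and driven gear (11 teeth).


Given: N1 = 42 teeth, w1 = 198 RPM, N2 = 11 teeth
Using N1*w1 = N2*w2
w2 = N1*w1 / N2
w2 = 42*198 / 11
w2 = 8316 / 11
w2 = 756 RPM

756 RPM


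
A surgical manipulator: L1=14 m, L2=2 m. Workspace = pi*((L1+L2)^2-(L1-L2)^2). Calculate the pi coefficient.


Given: L1 = 14, L2 = 2
(L1+L2)^2 = (16)^2 = 256
(L1-L2)^2 = (12)^2 = 144
Difference = 256 - 144 = 112
This equals 4*L1*L2 = 4*14*2 = 112
Workspace area = 112*pi

112


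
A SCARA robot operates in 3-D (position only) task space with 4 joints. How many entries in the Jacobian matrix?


Given: task space dimension = 3, joints = 4
Jacobian is a 3 x 4 matrix
Total entries = rows * columns
Total = 3 * 4
Total = 12

12


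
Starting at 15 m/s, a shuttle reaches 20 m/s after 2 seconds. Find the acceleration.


Given: initial velocity v0 = 15 m/s, final velocity v = 20 m/s, time t = 2 s
Using a = (v - v0) / t
a = (20 - 15) / 2
a = 5 / 2
a = 5/2 m/s^2

5/2 m/s^2


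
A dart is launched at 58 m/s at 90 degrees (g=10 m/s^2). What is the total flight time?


Given: v0 = 58 m/s, theta = 90 deg, g = 10 m/s^2
sin(90) = 1
Using T = 2*v0*sin(theta) / g
T = 2*58*1 / 10
T = 116 / 10
T = 58/5 s

58/5 s


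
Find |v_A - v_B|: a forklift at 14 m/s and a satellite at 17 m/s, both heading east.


Given: v_A = 14 m/s east, v_B = 17 m/s east
Both move in the same direction; relative speed = |v_A - v_B|
|14 - 17| = |-3|
= 3 m/s

3 m/s


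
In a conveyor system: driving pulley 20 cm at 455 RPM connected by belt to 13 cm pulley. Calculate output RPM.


Given: D1 = 20 cm, w1 = 455 RPM, D2 = 13 cm
Using D1*w1 = D2*w2
w2 = D1*w1 / D2
w2 = 20*455 / 13
w2 = 9100 / 13
w2 = 700 RPM

700 RPM


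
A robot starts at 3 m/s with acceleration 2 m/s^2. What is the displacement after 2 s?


Given: v0 = 3 m/s, a = 2 m/s^2, t = 2 s
Using s = v0*t + (1/2)*a*t^2
s = 3*2 + (1/2)*2*2^2
s = 6 + (1/2)*8
s = 6 + 4
s = 10

10 m


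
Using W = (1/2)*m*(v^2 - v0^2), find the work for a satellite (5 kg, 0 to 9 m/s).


Given: m = 5 kg, v0 = 0 m/s, v = 9 m/s
Using W = (1/2)*m*(v^2 - v0^2)
v^2 = 9^2 = 81
v0^2 = 0^2 = 0
v^2 - v0^2 = 81 - 0 = 81
W = (1/2)*5*81 = 405/2 J

405/2 J


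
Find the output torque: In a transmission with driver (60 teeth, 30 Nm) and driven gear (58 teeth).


Given: N1 = 60, N2 = 58, T1 = 30 Nm
Using T2/T1 = N2/N1
T2 = T1 * N2 / N1
T2 = 30 * 58 / 60
T2 = 1740 / 60
T2 = 29 Nm

29 Nm


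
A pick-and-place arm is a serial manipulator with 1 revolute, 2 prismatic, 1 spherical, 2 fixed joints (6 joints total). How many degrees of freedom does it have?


Given: serial robot with 1 revolute, 2 prismatic, 1 spherical, 2 fixed joints
DOF contribution per joint type: revolute=1, prismatic=1, spherical=3, fixed=0
DOF = 1*1 + 2*1 + 1*3 + 2*0
DOF = 6

6


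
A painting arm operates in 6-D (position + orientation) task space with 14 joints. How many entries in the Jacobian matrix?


Given: task space dimension = 6, joints = 14
Jacobian is a 6 x 14 matrix
Total entries = rows * columns
Total = 6 * 14
Total = 84

84


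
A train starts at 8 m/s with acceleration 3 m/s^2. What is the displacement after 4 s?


Given: v0 = 8 m/s, a = 3 m/s^2, t = 4 s
Using s = v0*t + (1/2)*a*t^2
s = 8*4 + (1/2)*3*4^2
s = 32 + (1/2)*48
s = 32 + 24
s = 56

56 m


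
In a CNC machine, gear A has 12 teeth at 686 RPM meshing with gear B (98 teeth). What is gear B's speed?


Given: N1 = 12 teeth, w1 = 686 RPM, N2 = 98 teeth
Using N1*w1 = N2*w2
w2 = N1*w1 / N2
w2 = 12*686 / 98
w2 = 8232 / 98
w2 = 84 RPM

84 RPM


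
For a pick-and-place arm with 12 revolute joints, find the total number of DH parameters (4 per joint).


Given: 12 joints, 4 DH parameters per joint (d, theta, a, alpha)
Total DH parameters = number_of_joints * 4
Total = 12 * 4
Total = 48

48


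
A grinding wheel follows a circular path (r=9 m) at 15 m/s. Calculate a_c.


Given: v = 15 m/s, r = 9 m
Using a_c = v^2 / r
a_c = 15^2 / 9
a_c = 225 / 9
a_c = 25 m/s^2

25 m/s^2


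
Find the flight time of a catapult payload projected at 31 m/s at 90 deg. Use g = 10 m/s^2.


Given: v0 = 31 m/s, theta = 90 deg, g = 10 m/s^2
sin(90) = 1
Using T = 2*v0*sin(theta) / g
T = 2*31*1 / 10
T = 62 / 10
T = 31/5 s

31/5 s


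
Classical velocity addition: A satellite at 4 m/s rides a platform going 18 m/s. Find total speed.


Given: object velocity = 4 m/s, platform velocity = 18 m/s (same direction)
Using classical velocity addition: v_total = v_object + v_platform
v_total = 4 + 18
v_total = 22 m/s

22 m/s


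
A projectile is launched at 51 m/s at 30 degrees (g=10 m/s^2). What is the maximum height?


Given: v0 = 51 m/s, theta = 30 deg, g = 10 m/s^2
sin^2(30) = 1/4
Using H = v0^2 * sin^2(theta) / (2*g)
H = 51^2 * 1/4 / (2*10)
H = 2601 * 1/4 / 20
H = 2601/4 / 20
H = 2601/80 m

2601/80 m


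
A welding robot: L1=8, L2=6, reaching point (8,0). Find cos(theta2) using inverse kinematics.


Given: L1 = 8, L2 = 6, target (x, y) = (8, 0)
Using cos(theta2) = (x^2 + y^2 - L1^2 - L2^2) / (2*L1*L2)
x^2 + y^2 = 8^2 + 0 = 64
L1^2 + L2^2 = 64 + 36 = 100
Numerator = 64 - 100 = -36
Denominator = 2*8*6 = 96
cos(theta2) = -36/96 = -3/8

-3/8


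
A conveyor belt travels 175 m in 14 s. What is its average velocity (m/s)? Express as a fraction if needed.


Given: distance d = 175 m, time t = 14 s
Using v = d / t
v = 175 / 14
v = 25/2 m/s

25/2 m/s


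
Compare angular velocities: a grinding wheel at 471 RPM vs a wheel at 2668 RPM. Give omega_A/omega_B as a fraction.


Given: RPM_A = 471, RPM_B = 2668
omega = 2*pi*RPM/60, so omega_A/omega_B = RPM_A / RPM_B
omega_A/omega_B = 471 / 2668
omega_A/omega_B = 471/2668

471/2668


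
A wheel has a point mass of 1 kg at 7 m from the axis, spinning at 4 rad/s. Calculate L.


Given: m = 1 kg, r = 7 m, omega = 4 rad/s
For a point mass: I = m*r^2
I = 1*7^2 = 1*49 = 49
L = I*omega = 49*4
L = 196 kg*m^2/s

196 kg*m^2/s


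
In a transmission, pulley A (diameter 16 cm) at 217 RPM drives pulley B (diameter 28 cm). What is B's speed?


Given: D1 = 16 cm, w1 = 217 RPM, D2 = 28 cm
Using D1*w1 = D2*w2
w2 = D1*w1 / D2
w2 = 16*217 / 28
w2 = 3472 / 28
w2 = 124 RPM

124 RPM


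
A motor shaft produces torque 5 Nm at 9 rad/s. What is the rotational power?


Given: tau = 5 Nm, omega = 9 rad/s
Using P = tau * omega
P = 5 * 9
P = 45 W

45 W


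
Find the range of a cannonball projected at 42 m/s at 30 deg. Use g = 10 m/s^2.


Given: v0 = 42 m/s, theta = 30 deg, g = 10 m/s^2
sin(2*30) = sin(60) = sqrt(3)/2
Using R = v0^2 * sin(2*theta) / g
R = 42^2 * (sqrt(3)/2) / 10
R = 1764 * sqrt(3) / 20
R = 441/5*sqrt(3) m

441/5*sqrt(3) m


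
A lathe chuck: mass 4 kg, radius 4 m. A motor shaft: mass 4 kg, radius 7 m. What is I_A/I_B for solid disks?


Given: M1=4 kg, R1=4 m, M2=4 kg, R2=7 m
For a disk: I = (1/2)*M*R^2, so I_A/I_B = (M1*R1^2)/(M2*R2^2)
M1*R1^2 = 4*16 = 64
M2*R2^2 = 4*49 = 196
I_A/I_B = 64/196 = 16/49

16/49


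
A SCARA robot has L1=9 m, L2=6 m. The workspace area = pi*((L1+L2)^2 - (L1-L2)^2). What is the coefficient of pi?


Given: L1 = 9, L2 = 6
(L1+L2)^2 = (15)^2 = 225
(L1-L2)^2 = (3)^2 = 9
Difference = 225 - 9 = 216
This equals 4*L1*L2 = 4*9*6 = 216
Workspace area = 216*pi

216


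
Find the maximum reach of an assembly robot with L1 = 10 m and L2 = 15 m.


Given: L1 = 10 m, L2 = 15 m
For a 2-link planar arm, max reach = L1 + L2 (fully extended)
Max reach = 10 + 15
Max reach = 25 m

25 m


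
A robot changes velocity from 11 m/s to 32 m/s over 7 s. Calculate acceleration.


Given: initial velocity v0 = 11 m/s, final velocity v = 32 m/s, time t = 7 s
Using a = (v - v0) / t
a = (32 - 11) / 7
a = 21 / 7
a = 3 m/s^2

3 m/s^2


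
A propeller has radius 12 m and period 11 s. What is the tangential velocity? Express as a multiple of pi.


Given: radius r = 12 m, period T = 11 s
Using v = 2*pi*r / T
v = 2*pi*12 / 11
v = 24*pi / 11
v = 24/11*pi m/s

24/11*pi m/s


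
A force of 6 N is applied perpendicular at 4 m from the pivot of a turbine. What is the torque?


Given: F = 6 N, r = 4 m, angle = 90 deg (perpendicular)
Using tau = F * r * sin(90)
sin(90) = 1
tau = 6 * 4 * 1
tau = 24 Nm

24 Nm


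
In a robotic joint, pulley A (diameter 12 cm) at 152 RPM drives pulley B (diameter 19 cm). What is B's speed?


Given: D1 = 12 cm, w1 = 152 RPM, D2 = 19 cm
Using D1*w1 = D2*w2
w2 = D1*w1 / D2
w2 = 12*152 / 19
w2 = 1824 / 19
w2 = 96 RPM

96 RPM


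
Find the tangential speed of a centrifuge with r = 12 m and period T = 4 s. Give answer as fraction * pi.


Given: radius r = 12 m, period T = 4 s
Using v = 2*pi*r / T
v = 2*pi*12 / 4
v = 24*pi / 4
v = 6*pi m/s

6*pi m/s


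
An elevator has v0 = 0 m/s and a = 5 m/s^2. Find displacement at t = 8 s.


Given: v0 = 0 m/s, a = 5 m/s^2, t = 8 s
Using s = v0*t + (1/2)*a*t^2
s = 0*8 + (1/2)*5*8^2
s = 0 + (1/2)*320
s = 0 + 160
s = 160

160 m


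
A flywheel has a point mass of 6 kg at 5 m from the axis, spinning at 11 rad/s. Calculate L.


Given: m = 6 kg, r = 5 m, omega = 11 rad/s
For a point mass: I = m*r^2
I = 6*5^2 = 6*25 = 150
L = I*omega = 150*11
L = 1650 kg*m^2/s

1650 kg*m^2/s


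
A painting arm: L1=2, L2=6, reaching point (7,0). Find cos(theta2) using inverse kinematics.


Given: L1 = 2, L2 = 6, target (x, y) = (7, 0)
Using cos(theta2) = (x^2 + y^2 - L1^2 - L2^2) / (2*L1*L2)
x^2 + y^2 = 7^2 + 0 = 49
L1^2 + L2^2 = 4 + 36 = 40
Numerator = 49 - 40 = 9
Denominator = 2*2*6 = 24
cos(theta2) = 9/24 = 3/8

3/8


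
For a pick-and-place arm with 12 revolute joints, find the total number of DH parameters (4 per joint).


Given: 12 joints, 4 DH parameters per joint (d, theta, a, alpha)
Total DH parameters = number_of_joints * 4
Total = 12 * 4
Total = 48

48


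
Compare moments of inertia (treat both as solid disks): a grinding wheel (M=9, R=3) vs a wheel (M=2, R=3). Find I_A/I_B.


Given: M1=9 kg, R1=3 m, M2=2 kg, R2=3 m
For a disk: I = (1/2)*M*R^2, so I_A/I_B = (M1*R1^2)/(M2*R2^2)
M1*R1^2 = 9*9 = 81
M2*R2^2 = 2*9 = 18
I_A/I_B = 81/18 = 9/2

9/2


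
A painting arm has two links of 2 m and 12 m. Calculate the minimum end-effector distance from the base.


Given: L1 = 2 m, L2 = 12 m
For a 2-link planar arm, min reach = |L1 - L2| (second link folded back)
Min reach = |2 - 12|
Min reach = 10 m

10 m


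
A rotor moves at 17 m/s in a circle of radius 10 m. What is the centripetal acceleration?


Given: v = 17 m/s, r = 10 m
Using a_c = v^2 / r
a_c = 17^2 / 10
a_c = 289 / 10
a_c = 289/10 m/s^2

289/10 m/s^2


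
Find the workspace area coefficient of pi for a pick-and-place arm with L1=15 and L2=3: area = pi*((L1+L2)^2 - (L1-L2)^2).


Given: L1 = 15, L2 = 3
(L1+L2)^2 = (18)^2 = 324
(L1-L2)^2 = (12)^2 = 144
Difference = 324 - 144 = 180
This equals 4*L1*L2 = 4*15*3 = 180
Workspace area = 180*pi

180


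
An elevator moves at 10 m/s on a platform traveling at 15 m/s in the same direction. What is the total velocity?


Given: object velocity = 10 m/s, platform velocity = 15 m/s (same direction)
Using classical velocity addition: v_total = v_object + v_platform
v_total = 10 + 15
v_total = 25 m/s

25 m/s


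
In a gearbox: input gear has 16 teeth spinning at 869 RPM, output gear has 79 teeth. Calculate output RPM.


Given: N1 = 16 teeth, w1 = 869 RPM, N2 = 79 teeth
Using N1*w1 = N2*w2
w2 = N1*w1 / N2
w2 = 16*869 / 79
w2 = 13904 / 79
w2 = 176 RPM

176 RPM


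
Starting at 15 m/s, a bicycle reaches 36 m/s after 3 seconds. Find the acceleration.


Given: initial velocity v0 = 15 m/s, final velocity v = 36 m/s, time t = 3 s
Using a = (v - v0) / t
a = (36 - 15) / 3
a = 21 / 3
a = 7 m/s^2

7 m/s^2


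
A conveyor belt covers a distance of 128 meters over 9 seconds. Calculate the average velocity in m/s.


Given: distance d = 128 m, time t = 9 s
Using v = d / t
v = 128 / 9
v = 128/9 m/s

128/9 m/s


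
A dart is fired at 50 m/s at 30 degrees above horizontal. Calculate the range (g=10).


Given: v0 = 50 m/s, theta = 30 deg, g = 10 m/s^2
sin(2*30) = sin(60) = sqrt(3)/2
Using R = v0^2 * sin(2*theta) / g
R = 50^2 * (sqrt(3)/2) / 10
R = 2500 * sqrt(3) / 20
R = 125*sqrt(3) m

125*sqrt(3) m


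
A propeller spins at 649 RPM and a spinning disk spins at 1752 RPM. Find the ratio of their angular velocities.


Given: RPM_A = 649, RPM_B = 1752
omega = 2*pi*RPM/60, so omega_A/omega_B = RPM_A / RPM_B
omega_A/omega_B = 649 / 1752
omega_A/omega_B = 649/1752

649/1752


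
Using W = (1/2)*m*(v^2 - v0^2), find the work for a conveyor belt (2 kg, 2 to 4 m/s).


Given: m = 2 kg, v0 = 2 m/s, v = 4 m/s
Using W = (1/2)*m*(v^2 - v0^2)
v^2 = 4^2 = 16
v0^2 = 2^2 = 4
v^2 - v0^2 = 16 - 4 = 12
W = (1/2)*2*12 = 12 J

12 J


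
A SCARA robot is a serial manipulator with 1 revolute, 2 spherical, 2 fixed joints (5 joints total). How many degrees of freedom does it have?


Given: serial robot with 1 revolute, 2 spherical, 2 fixed joints
DOF contribution per joint type: revolute=1, prismatic=1, spherical=3, fixed=0
DOF = 1*1 + 2*3 + 2*0
DOF = 7

7


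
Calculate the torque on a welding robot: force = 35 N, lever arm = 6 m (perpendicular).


Given: F = 35 N, r = 6 m, angle = 90 deg (perpendicular)
Using tau = F * r * sin(90)
sin(90) = 1
tau = 35 * 6 * 1
tau = 210 Nm

210 Nm


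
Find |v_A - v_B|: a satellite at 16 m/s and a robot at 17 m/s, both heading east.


Given: v_A = 16 m/s east, v_B = 17 m/s east
Both move in the same direction; relative speed = |v_A - v_B|
|16 - 17| = |-1|
= 1 m/s

1 m/s


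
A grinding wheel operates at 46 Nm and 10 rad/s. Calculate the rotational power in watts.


Given: tau = 46 Nm, omega = 10 rad/s
Using P = tau * omega
P = 46 * 10
P = 460 W

460 W


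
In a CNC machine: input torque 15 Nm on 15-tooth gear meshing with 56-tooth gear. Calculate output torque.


Given: N1 = 15, N2 = 56, T1 = 15 Nm
Using T2/T1 = N2/N1
T2 = T1 * N2 / N1
T2 = 15 * 56 / 15
T2 = 840 / 15
T2 = 56 Nm

56 Nm


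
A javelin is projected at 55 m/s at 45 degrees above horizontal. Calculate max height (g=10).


Given: v0 = 55 m/s, theta = 45 deg, g = 10 m/s^2
sin^2(45) = 1/2
Using H = v0^2 * sin^2(theta) / (2*g)
H = 55^2 * 1/2 / (2*10)
H = 3025 * 1/2 / 20
H = 3025/2 / 20
H = 605/8 m

605/8 m


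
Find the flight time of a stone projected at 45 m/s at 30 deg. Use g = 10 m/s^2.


Given: v0 = 45 m/s, theta = 30 deg, g = 10 m/s^2
sin(30) = 1/2
Using T = 2*v0*sin(theta) / g
T = 2*45*1/2 / 10
T = 45 / 10
T = 9/2 s

9/2 s


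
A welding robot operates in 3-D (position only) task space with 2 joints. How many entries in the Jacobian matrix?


Given: task space dimension = 3, joints = 2
Jacobian is a 3 x 2 matrix
Total entries = rows * columns
Total = 3 * 2
Total = 6

6


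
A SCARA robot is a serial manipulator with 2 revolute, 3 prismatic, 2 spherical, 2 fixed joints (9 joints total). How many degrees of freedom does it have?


Given: serial robot with 2 revolute, 3 prismatic, 2 spherical, 2 fixed joints
DOF contribution per joint type: revolute=1, prismatic=1, spherical=3, fixed=0
DOF = 2*1 + 3*1 + 2*3 + 2*0
DOF = 11

11


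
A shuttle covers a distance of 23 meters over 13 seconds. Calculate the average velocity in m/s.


Given: distance d = 23 m, time t = 13 s
Using v = d / t
v = 23 / 13
v = 23/13 m/s

23/13 m/s


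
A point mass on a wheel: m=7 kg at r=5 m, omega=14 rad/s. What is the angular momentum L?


Given: m = 7 kg, r = 5 m, omega = 14 rad/s
For a point mass: I = m*r^2
I = 7*5^2 = 7*25 = 175
L = I*omega = 175*14
L = 2450 kg*m^2/s

2450 kg*m^2/s


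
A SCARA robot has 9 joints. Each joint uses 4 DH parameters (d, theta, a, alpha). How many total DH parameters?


Given: 9 joints, 4 DH parameters per joint (d, theta, a, alpha)
Total DH parameters = number_of_joints * 4
Total = 9 * 4
Total = 36

36


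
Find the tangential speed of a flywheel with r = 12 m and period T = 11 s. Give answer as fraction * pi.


Given: radius r = 12 m, period T = 11 s
Using v = 2*pi*r / T
v = 2*pi*12 / 11
v = 24*pi / 11
v = 24/11*pi m/s

24/11*pi m/s


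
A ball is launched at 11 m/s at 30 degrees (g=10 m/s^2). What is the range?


Given: v0 = 11 m/s, theta = 30 deg, g = 10 m/s^2
sin(2*30) = sin(60) = sqrt(3)/2
Using R = v0^2 * sin(2*theta) / g
R = 11^2 * (sqrt(3)/2) / 10
R = 121 * sqrt(3) / 20
R = 121/20*sqrt(3) m

121/20*sqrt(3) m


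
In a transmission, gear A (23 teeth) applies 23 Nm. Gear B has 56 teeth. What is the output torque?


Given: N1 = 23, N2 = 56, T1 = 23 Nm
Using T2/T1 = N2/N1
T2 = T1 * N2 / N1
T2 = 23 * 56 / 23
T2 = 1288 / 23
T2 = 56 Nm

56 Nm


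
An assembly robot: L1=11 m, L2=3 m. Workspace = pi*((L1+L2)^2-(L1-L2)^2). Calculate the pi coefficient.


Given: L1 = 11, L2 = 3
(L1+L2)^2 = (14)^2 = 196
(L1-L2)^2 = (8)^2 = 64
Difference = 196 - 64 = 132
This equals 4*L1*L2 = 4*11*3 = 132
Workspace area = 132*pi

132


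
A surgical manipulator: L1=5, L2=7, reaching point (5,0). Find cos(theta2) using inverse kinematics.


Given: L1 = 5, L2 = 7, target (x, y) = (5, 0)
Using cos(theta2) = (x^2 + y^2 - L1^2 - L2^2) / (2*L1*L2)
x^2 + y^2 = 5^2 + 0 = 25
L1^2 + L2^2 = 25 + 49 = 74
Numerator = 25 - 74 = -49
Denominator = 2*5*7 = 70
cos(theta2) = -49/70 = -7/10

-7/10


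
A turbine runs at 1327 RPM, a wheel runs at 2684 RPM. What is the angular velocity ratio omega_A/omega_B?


Given: RPM_A = 1327, RPM_B = 2684
omega = 2*pi*RPM/60, so omega_A/omega_B = RPM_A / RPM_B
omega_A/omega_B = 1327 / 2684
omega_A/omega_B = 1327/2684

1327/2684


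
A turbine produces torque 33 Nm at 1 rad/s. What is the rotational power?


Given: tau = 33 Nm, omega = 1 rad/s
Using P = tau * omega
P = 33 * 1
P = 33 W

33 W


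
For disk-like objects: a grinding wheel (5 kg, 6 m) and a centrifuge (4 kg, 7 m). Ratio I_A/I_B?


Given: M1=5 kg, R1=6 m, M2=4 kg, R2=7 m
For a disk: I = (1/2)*M*R^2, so I_A/I_B = (M1*R1^2)/(M2*R2^2)
M1*R1^2 = 5*36 = 180
M2*R2^2 = 4*49 = 196
I_A/I_B = 180/196 = 45/49

45/49


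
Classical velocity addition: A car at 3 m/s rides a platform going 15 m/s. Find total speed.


Given: object velocity = 3 m/s, platform velocity = 15 m/s (same direction)
Using classical velocity addition: v_total = v_object + v_platform
v_total = 3 + 15
v_total = 18 m/s

18 m/s


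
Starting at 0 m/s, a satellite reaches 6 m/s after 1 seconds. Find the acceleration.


Given: initial velocity v0 = 0 m/s, final velocity v = 6 m/s, time t = 1 s
Using a = (v - v0) / t
a = (6 - 0) / 1
a = 6 / 1
a = 6 m/s^2

6 m/s^2


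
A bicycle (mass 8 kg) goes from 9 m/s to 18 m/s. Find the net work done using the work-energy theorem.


Given: m = 8 kg, v0 = 9 m/s, v = 18 m/s
Using W = (1/2)*m*(v^2 - v0^2)
v^2 = 18^2 = 324
v0^2 = 9^2 = 81
v^2 - v0^2 = 324 - 81 = 243
W = (1/2)*8*243 = 972 J

972 J


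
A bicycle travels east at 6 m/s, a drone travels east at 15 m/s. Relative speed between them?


Given: v_A = 6 m/s east, v_B = 15 m/s east
Both move in the same direction; relative speed = |v_A - v_B|
|6 - 15| = |-9|
= 9 m/s

9 m/s


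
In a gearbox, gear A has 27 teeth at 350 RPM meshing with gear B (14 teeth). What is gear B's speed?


Given: N1 = 27 teeth, w1 = 350 RPM, N2 = 14 teeth
Using N1*w1 = N2*w2
w2 = N1*w1 / N2
w2 = 27*350 / 14
w2 = 9450 / 14
w2 = 675 RPM

675 RPM


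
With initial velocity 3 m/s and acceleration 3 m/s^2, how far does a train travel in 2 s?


Given: v0 = 3 m/s, a = 3 m/s^2, t = 2 s
Using s = v0*t + (1/2)*a*t^2
s = 3*2 + (1/2)*3*2^2
s = 6 + (1/2)*12
s = 6 + 6
s = 12

12 m


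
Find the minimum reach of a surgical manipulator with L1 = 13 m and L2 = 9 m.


Given: L1 = 13 m, L2 = 9 m
For a 2-link planar arm, min reach = |L1 - L2| (second link folded back)
Min reach = |13 - 9|
Min reach = 4 m

4 m


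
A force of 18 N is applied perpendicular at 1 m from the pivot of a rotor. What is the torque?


Given: F = 18 N, r = 1 m, angle = 90 deg (perpendicular)
Using tau = F * r * sin(90)
sin(90) = 1
tau = 18 * 1 * 1
tau = 18 Nm

18 Nm


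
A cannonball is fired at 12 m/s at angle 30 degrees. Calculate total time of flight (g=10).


Given: v0 = 12 m/s, theta = 30 deg, g = 10 m/s^2
sin(30) = 1/2
Using T = 2*v0*sin(theta) / g
T = 2*12*1/2 / 10
T = 12 / 10
T = 6/5 s

6/5 s


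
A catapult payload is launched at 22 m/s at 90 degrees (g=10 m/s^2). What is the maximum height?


Given: v0 = 22 m/s, theta = 90 deg, g = 10 m/s^2
sin^2(90) = 1
Using H = v0^2 * sin^2(theta) / (2*g)
H = 22^2 * 1 / (2*10)
H = 484 * 1 / 20
H = 484 / 20
H = 121/5 m

121/5 m


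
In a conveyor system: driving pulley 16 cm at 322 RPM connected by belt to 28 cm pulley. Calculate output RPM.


Given: D1 = 16 cm, w1 = 322 RPM, D2 = 28 cm
Using D1*w1 = D2*w2
w2 = D1*w1 / D2
w2 = 16*322 / 28
w2 = 5152 / 28
w2 = 184 RPM

184 RPM


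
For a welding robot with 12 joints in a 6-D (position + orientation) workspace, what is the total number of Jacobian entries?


Given: task space dimension = 6, joints = 12
Jacobian is a 6 x 12 matrix
Total entries = rows * columns
Total = 6 * 12
Total = 72

72


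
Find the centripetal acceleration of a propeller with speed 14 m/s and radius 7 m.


Given: v = 14 m/s, r = 7 m
Using a_c = v^2 / r
a_c = 14^2 / 7
a_c = 196 / 7
a_c = 28 m/s^2

28 m/s^2


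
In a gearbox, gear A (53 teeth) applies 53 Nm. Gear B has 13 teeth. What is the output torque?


Given: N1 = 53, N2 = 13, T1 = 53 Nm
Using T2/T1 = N2/N1
T2 = T1 * N2 / N1
T2 = 53 * 13 / 53
T2 = 689 / 53
T2 = 13 Nm

13 Nm


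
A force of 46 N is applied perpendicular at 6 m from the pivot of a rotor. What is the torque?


Given: F = 46 N, r = 6 m, angle = 90 deg (perpendicular)
Using tau = F * r * sin(90)
sin(90) = 1
tau = 46 * 6 * 1
tau = 276 Nm

276 Nm


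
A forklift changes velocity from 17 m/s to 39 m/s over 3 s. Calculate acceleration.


Given: initial velocity v0 = 17 m/s, final velocity v = 39 m/s, time t = 3 s
Using a = (v - v0) / t
a = (39 - 17) / 3
a = 22 / 3
a = 22/3 m/s^2

22/3 m/s^2


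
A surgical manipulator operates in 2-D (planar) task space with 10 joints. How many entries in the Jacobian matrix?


Given: task space dimension = 2, joints = 10
Jacobian is a 2 x 10 matrix
Total entries = rows * columns
Total = 2 * 10
Total = 20

20


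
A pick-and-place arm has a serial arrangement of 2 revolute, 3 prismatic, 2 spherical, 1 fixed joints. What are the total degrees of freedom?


Given: serial robot with 2 revolute, 3 prismatic, 2 spherical, 1 fixed joints
DOF contribution per joint type: revolute=1, prismatic=1, spherical=3, fixed=0
DOF = 2*1 + 3*1 + 2*3 + 1*0
DOF = 11

11


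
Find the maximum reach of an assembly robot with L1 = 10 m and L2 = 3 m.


Given: L1 = 10 m, L2 = 3 m
For a 2-link planar arm, max reach = L1 + L2 (fully extended)
Max reach = 10 + 3
Max reach = 13 m

13 m


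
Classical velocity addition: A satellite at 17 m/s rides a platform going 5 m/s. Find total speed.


Given: object velocity = 17 m/s, platform velocity = 5 m/s (same direction)
Using classical velocity addition: v_total = v_object + v_platform
v_total = 17 + 5
v_total = 22 m/s

22 m/s


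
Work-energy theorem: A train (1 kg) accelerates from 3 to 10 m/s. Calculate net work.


Given: m = 1 kg, v0 = 3 m/s, v = 10 m/s
Using W = (1/2)*m*(v^2 - v0^2)
v^2 = 10^2 = 100
v0^2 = 3^2 = 9
v^2 - v0^2 = 100 - 9 = 91
W = (1/2)*1*91 = 91/2 J

91/2 J


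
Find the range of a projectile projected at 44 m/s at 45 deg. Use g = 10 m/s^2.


Given: v0 = 44 m/s, theta = 45 deg, g = 10 m/s^2
sin(2*45) = sin(90) = 1
Using R = v0^2 * sin(2*theta) / g
R = 44^2 * 1 / 10
R = 1936 / 10
R = 968/5 m

968/5 m


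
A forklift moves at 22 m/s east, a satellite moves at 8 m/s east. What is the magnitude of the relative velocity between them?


Given: v_A = 22 m/s east, v_B = 8 m/s east
Both move in the same direction; relative speed = |v_A - v_B|
|22 - 8| = |14|
= 14 m/s

14 m/s


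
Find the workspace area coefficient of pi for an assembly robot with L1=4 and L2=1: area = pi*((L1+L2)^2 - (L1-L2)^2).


Given: L1 = 4, L2 = 1
(L1+L2)^2 = (5)^2 = 25
(L1-L2)^2 = (3)^2 = 9
Difference = 25 - 9 = 16
This equals 4*L1*L2 = 4*4*1 = 16
Workspace area = 16*pi

16


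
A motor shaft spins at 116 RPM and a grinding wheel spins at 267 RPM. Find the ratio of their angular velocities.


Given: RPM_A = 116, RPM_B = 267
omega = 2*pi*RPM/60, so omega_A/omega_B = RPM_A / RPM_B
omega_A/omega_B = 116 / 267
omega_A/omega_B = 116/267

116/267


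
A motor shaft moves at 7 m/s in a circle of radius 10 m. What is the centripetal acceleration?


Given: v = 7 m/s, r = 10 m
Using a_c = v^2 / r
a_c = 7^2 / 10
a_c = 49 / 10
a_c = 49/10 m/s^2

49/10 m/s^2


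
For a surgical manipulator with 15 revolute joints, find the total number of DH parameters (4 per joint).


Given: 15 joints, 4 DH parameters per joint (d, theta, a, alpha)
Total DH parameters = number_of_joints * 4
Total = 15 * 4
Total = 60

60


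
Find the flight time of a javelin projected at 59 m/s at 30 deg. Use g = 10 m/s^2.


Given: v0 = 59 m/s, theta = 30 deg, g = 10 m/s^2
sin(30) = 1/2
Using T = 2*v0*sin(theta) / g
T = 2*59*1/2 / 10
T = 59 / 10
T = 59/10 s

59/10 s


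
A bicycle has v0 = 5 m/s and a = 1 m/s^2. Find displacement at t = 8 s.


Given: v0 = 5 m/s, a = 1 m/s^2, t = 8 s
Using s = v0*t + (1/2)*a*t^2
s = 5*8 + (1/2)*1*8^2
s = 40 + (1/2)*64
s = 40 + 32
s = 72

72 m


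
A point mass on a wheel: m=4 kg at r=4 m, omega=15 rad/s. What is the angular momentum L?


Given: m = 4 kg, r = 4 m, omega = 15 rad/s
For a point mass: I = m*r^2
I = 4*4^2 = 4*16 = 64
L = I*omega = 64*15
L = 960 kg*m^2/s

960 kg*m^2/s


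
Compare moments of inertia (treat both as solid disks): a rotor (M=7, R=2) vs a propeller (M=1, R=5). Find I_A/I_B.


Given: M1=7 kg, R1=2 m, M2=1 kg, R2=5 m
For a disk: I = (1/2)*M*R^2, so I_A/I_B = (M1*R1^2)/(M2*R2^2)
M1*R1^2 = 7*4 = 28
M2*R2^2 = 1*25 = 25
I_A/I_B = 28/25 = 28/25

28/25


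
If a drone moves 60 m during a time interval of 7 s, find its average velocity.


Given: distance d = 60 m, time t = 7 s
Using v = d / t
v = 60 / 7
v = 60/7 m/s

60/7 m/s


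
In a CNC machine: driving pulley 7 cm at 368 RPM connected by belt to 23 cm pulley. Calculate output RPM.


Given: D1 = 7 cm, w1 = 368 RPM, D2 = 23 cm
Using D1*w1 = D2*w2
w2 = D1*w1 / D2
w2 = 7*368 / 23
w2 = 2576 / 23
w2 = 112 RPM

112 RPM


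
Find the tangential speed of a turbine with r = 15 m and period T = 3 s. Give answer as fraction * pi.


Given: radius r = 15 m, period T = 3 s
Using v = 2*pi*r / T
v = 2*pi*15 / 3
v = 30*pi / 3
v = 10*pi m/s

10*pi m/s


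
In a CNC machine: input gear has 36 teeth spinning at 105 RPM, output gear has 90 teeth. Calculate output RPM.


Given: N1 = 36 teeth, w1 = 105 RPM, N2 = 90 teeth
Using N1*w1 = N2*w2
w2 = N1*w1 / N2
w2 = 36*105 / 90
w2 = 3780 / 90
w2 = 42 RPM

42 RPM


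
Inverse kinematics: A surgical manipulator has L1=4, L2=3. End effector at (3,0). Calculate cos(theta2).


Given: L1 = 4, L2 = 3, target (x, y) = (3, 0)
Using cos(theta2) = (x^2 + y^2 - L1^2 - L2^2) / (2*L1*L2)
x^2 + y^2 = 3^2 + 0 = 9
L1^2 + L2^2 = 16 + 9 = 25
Numerator = 9 - 25 = -16
Denominator = 2*4*3 = 24
cos(theta2) = -16/24 = -2/3

-2/3


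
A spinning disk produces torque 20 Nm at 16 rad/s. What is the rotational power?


Given: tau = 20 Nm, omega = 16 rad/s
Using P = tau * omega
P = 20 * 16
P = 320 W

320 W


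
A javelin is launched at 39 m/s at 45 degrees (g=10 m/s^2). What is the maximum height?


Given: v0 = 39 m/s, theta = 45 deg, g = 10 m/s^2
sin^2(45) = 1/2
Using H = v0^2 * sin^2(theta) / (2*g)
H = 39^2 * 1/2 / (2*10)
H = 1521 * 1/2 / 20
H = 1521/2 / 20
H = 1521/40 m

1521/40 m


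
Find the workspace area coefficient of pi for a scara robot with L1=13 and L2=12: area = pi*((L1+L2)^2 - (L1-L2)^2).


Given: L1 = 13, L2 = 12
(L1+L2)^2 = (25)^2 = 625
(L1-L2)^2 = (1)^2 = 1
Difference = 625 - 1 = 624
This equals 4*L1*L2 = 4*13*12 = 624
Workspace area = 624*pi

624


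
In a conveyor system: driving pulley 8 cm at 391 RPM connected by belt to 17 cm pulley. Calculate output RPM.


Given: D1 = 8 cm, w1 = 391 RPM, D2 = 17 cm
Using D1*w1 = D2*w2
w2 = D1*w1 / D2
w2 = 8*391 / 17
w2 = 3128 / 17
w2 = 184 RPM

184 RPM


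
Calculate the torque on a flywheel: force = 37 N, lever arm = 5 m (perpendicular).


Given: F = 37 N, r = 5 m, angle = 90 deg (perpendicular)
Using tau = F * r * sin(90)
sin(90) = 1
tau = 37 * 5 * 1
tau = 185 Nm

185 Nm


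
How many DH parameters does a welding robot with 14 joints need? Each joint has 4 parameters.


Given: 14 joints, 4 DH parameters per joint (d, theta, a, alpha)
Total DH parameters = number_of_joints * 4
Total = 14 * 4
Total = 56

56


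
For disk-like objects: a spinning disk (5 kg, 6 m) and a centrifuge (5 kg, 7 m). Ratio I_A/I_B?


Given: M1=5 kg, R1=6 m, M2=5 kg, R2=7 m
For a disk: I = (1/2)*M*R^2, so I_A/I_B = (M1*R1^2)/(M2*R2^2)
M1*R1^2 = 5*36 = 180
M2*R2^2 = 5*49 = 245
I_A/I_B = 180/245 = 36/49

36/49


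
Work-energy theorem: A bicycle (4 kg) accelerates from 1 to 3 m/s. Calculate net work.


Given: m = 4 kg, v0 = 1 m/s, v = 3 m/s
Using W = (1/2)*m*(v^2 - v0^2)
v^2 = 3^2 = 9
v0^2 = 1^2 = 1
v^2 - v0^2 = 9 - 1 = 8
W = (1/2)*4*8 = 16 J

16 J


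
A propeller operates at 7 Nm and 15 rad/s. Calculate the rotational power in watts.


Given: tau = 7 Nm, omega = 15 rad/s
Using P = tau * omega
P = 7 * 15
P = 105 W

105 W


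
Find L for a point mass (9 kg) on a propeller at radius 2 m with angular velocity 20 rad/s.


Given: m = 9 kg, r = 2 m, omega = 20 rad/s
For a point mass: I = m*r^2
I = 9*2^2 = 9*4 = 36
L = I*omega = 36*20
L = 720 kg*m^2/s

720 kg*m^2/s


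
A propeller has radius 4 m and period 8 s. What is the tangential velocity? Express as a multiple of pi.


Given: radius r = 4 m, period T = 8 s
Using v = 2*pi*r / T
v = 2*pi*4 / 8
v = 8*pi / 8
v = 1*pi m/s

1*pi m/s


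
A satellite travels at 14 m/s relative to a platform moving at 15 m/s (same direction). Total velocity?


Given: object velocity = 14 m/s, platform velocity = 15 m/s (same direction)
Using classical velocity addition: v_total = v_object + v_platform
v_total = 14 + 15
v_total = 29 m/s

29 m/s


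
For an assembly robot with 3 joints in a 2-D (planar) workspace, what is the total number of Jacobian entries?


Given: task space dimension = 2, joints = 3
Jacobian is a 2 x 3 matrix
Total entries = rows * columns
Total = 2 * 3
Total = 6

6


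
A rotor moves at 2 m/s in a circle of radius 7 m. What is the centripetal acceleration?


Given: v = 2 m/s, r = 7 m
Using a_c = v^2 / r
a_c = 2^2 / 7
a_c = 4 / 7
a_c = 4/7 m/s^2

4/7 m/s^2


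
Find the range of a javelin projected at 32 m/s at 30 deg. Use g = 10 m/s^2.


Given: v0 = 32 m/s, theta = 30 deg, g = 10 m/s^2
sin(2*30) = sin(60) = sqrt(3)/2
Using R = v0^2 * sin(2*theta) / g
R = 32^2 * (sqrt(3)/2) / 10
R = 1024 * sqrt(3) / 20
R = 256/5*sqrt(3) m

256/5*sqrt(3) m


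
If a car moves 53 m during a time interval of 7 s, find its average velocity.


Given: distance d = 53 m, time t = 7 s
Using v = d / t
v = 53 / 7
v = 53/7 m/s

53/7 m/s


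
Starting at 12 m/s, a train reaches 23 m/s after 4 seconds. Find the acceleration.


Given: initial velocity v0 = 12 m/s, final velocity v = 23 m/s, time t = 4 s
Using a = (v - v0) / t
a = (23 - 12) / 4
a = 11 / 4
a = 11/4 m/s^2

11/4 m/s^2


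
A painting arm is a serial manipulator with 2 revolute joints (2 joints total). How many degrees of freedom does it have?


Given: serial robot with 2 revolute joints
DOF contribution per joint type: revolute=1, prismatic=1, spherical=3, fixed=0
DOF = 2*1
DOF = 2

2


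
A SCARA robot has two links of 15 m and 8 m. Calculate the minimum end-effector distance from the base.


Given: L1 = 15 m, L2 = 8 m
For a 2-link planar arm, min reach = |L1 - L2| (second link folded back)
Min reach = |15 - 8|
Min reach = 7 m

7 m


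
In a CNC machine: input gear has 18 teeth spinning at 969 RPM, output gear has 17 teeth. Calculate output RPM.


Given: N1 = 18 teeth, w1 = 969 RPM, N2 = 17 teeth
Using N1*w1 = N2*w2
w2 = N1*w1 / N2
w2 = 18*969 / 17
w2 = 17442 / 17
w2 = 1026 RPM

1026 RPM


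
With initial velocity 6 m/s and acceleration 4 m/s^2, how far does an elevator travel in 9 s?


Given: v0 = 6 m/s, a = 4 m/s^2, t = 9 s
Using s = v0*t + (1/2)*a*t^2
s = 6*9 + (1/2)*4*9^2
s = 54 + (1/2)*324
s = 54 + 162
s = 216

216 m


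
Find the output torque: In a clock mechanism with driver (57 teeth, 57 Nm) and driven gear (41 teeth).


Given: N1 = 57, N2 = 41, T1 = 57 Nm
Using T2/T1 = N2/N1
T2 = T1 * N2 / N1
T2 = 57 * 41 / 57
T2 = 2337 / 57
T2 = 41 Nm

41 Nm


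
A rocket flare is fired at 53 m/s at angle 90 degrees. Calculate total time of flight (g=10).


Given: v0 = 53 m/s, theta = 90 deg, g = 10 m/s^2
sin(90) = 1
Using T = 2*v0*sin(theta) / g
T = 2*53*1 / 10
T = 106 / 10
T = 53/5 s

53/5 s


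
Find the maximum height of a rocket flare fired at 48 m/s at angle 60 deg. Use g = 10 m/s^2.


Given: v0 = 48 m/s, theta = 60 deg, g = 10 m/s^2
sin^2(60) = 3/4
Using H = v0^2 * sin^2(theta) / (2*g)
H = 48^2 * 3/4 / (2*10)
H = 2304 * 3/4 / 20
H = 1728 / 20
H = 432/5 m

432/5 m


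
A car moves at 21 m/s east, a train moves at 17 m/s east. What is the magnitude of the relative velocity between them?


Given: v_A = 21 m/s east, v_B = 17 m/s east
Both move in the same direction; relative speed = |v_A - v_B|
|21 - 17| = |4|
= 4 m/s

4 m/s


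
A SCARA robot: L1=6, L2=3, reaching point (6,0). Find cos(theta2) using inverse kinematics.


Given: L1 = 6, L2 = 3, target (x, y) = (6, 0)
Using cos(theta2) = (x^2 + y^2 - L1^2 - L2^2) / (2*L1*L2)
x^2 + y^2 = 6^2 + 0 = 36
L1^2 + L2^2 = 36 + 9 = 45
Numerator = 36 - 45 = -9
Denominator = 2*6*3 = 36
cos(theta2) = -9/36 = -1/4

-1/4


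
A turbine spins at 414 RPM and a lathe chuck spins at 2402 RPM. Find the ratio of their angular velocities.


Given: RPM_A = 414, RPM_B = 2402
omega = 2*pi*RPM/60, so omega_A/omega_B = RPM_A / RPM_B
omega_A/omega_B = 414 / 2402
omega_A/omega_B = 207/1201

207/1201


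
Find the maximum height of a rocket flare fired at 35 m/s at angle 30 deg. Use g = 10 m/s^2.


Given: v0 = 35 m/s, theta = 30 deg, g = 10 m/s^2
sin^2(30) = 1/4
Using H = v0^2 * sin^2(theta) / (2*g)
H = 35^2 * 1/4 / (2*10)
H = 1225 * 1/4 / 20
H = 1225/4 / 20
H = 245/16 m

245/16 m


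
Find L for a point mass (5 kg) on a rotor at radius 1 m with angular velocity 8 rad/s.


Given: m = 5 kg, r = 1 m, omega = 8 rad/s
For a point mass: I = m*r^2
I = 5*1^2 = 5*1 = 5
L = I*omega = 5*8
L = 40 kg*m^2/s

40 kg*m^2/s


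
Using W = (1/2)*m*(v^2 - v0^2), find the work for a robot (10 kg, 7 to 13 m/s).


Given: m = 10 kg, v0 = 7 m/s, v = 13 m/s
Using W = (1/2)*m*(v^2 - v0^2)
v^2 = 13^2 = 169
v0^2 = 7^2 = 49
v^2 - v0^2 = 169 - 49 = 120
W = (1/2)*10*120 = 600 J

600 J


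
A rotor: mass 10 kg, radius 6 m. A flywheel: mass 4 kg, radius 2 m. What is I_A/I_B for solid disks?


Given: M1=10 kg, R1=6 m, M2=4 kg, R2=2 m
For a disk: I = (1/2)*M*R^2, so I_A/I_B = (M1*R1^2)/(M2*R2^2)
M1*R1^2 = 10*36 = 360
M2*R2^2 = 4*4 = 16
I_A/I_B = 360/16 = 45/2

45/2
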